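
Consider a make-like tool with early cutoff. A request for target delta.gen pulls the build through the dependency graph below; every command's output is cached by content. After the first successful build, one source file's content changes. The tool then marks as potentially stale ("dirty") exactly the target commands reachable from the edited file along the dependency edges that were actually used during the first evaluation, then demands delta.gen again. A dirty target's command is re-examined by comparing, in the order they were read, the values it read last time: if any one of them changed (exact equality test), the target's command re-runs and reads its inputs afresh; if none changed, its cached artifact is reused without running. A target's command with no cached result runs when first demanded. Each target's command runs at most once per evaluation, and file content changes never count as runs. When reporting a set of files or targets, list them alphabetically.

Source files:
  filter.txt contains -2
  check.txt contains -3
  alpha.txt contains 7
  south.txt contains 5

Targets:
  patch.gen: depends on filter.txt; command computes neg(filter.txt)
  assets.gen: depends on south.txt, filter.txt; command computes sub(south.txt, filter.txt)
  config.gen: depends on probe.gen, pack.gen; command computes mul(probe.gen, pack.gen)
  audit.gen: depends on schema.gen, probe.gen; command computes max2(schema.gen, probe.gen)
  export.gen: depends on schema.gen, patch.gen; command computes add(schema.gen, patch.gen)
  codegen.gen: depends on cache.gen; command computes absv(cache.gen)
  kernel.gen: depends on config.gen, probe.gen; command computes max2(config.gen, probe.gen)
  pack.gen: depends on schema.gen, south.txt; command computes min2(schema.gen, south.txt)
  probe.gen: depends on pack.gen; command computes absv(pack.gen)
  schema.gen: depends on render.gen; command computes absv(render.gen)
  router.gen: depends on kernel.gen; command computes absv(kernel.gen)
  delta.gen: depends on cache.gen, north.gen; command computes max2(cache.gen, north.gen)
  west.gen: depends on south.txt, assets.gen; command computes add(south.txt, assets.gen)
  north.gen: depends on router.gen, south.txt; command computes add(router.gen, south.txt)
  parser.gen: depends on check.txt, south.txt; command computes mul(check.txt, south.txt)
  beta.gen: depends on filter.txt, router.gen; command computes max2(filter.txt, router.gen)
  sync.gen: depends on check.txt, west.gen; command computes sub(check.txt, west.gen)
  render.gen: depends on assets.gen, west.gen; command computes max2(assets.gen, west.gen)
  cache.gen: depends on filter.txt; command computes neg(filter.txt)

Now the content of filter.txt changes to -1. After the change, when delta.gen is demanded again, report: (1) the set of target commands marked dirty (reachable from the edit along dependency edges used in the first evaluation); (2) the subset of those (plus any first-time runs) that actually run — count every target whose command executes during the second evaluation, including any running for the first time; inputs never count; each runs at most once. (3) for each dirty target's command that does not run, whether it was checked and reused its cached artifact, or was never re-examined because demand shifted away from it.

First demand of the output computes:
  assets.gen = sub(5, -2) = 7
  cache.gen = neg(-2) = 2
  west.gen = add(5, 7) = 12
  render.gen = max2(7, 12) = 12
  schema.gen = absv(12) = 12
  pack.gen = min2(12, 5) = 5
  probe.gen = absv(5) = 5
  config.gen = mul(5, 5) = 25
  kernel.gen = max2(25, 5) = 25
  router.gen = absv(25) = 25
  north.gen = add(25, 5) = 30
  delta.gen = max2(2, 30) = 30

After the edit, cleaning proceeds:
  assets.gen: a read changed (filter.txt -2->-1) — executes, giving 6.
  cache.gen: a read changed (filter.txt -2->-1) — executes, giving 1.
  west.gen: a read changed (assets.gen 7->6) — executes, giving 11.
  render.gen: a read changed (assets.gen 7->6; west.gen 12->11) — executes, giving 11.
  schema.gen: a read changed (render.gen 12->11) — executes, giving 11.
  pack.gen: a read changed (schema.gen 12->11) — executes, giving 5 — identical to its old value.
  probe.gen: dirty, but its reads are unchanged (pack.gen unchanged); cached 5 stands.
  config.gen: dirty, but its reads are unchanged (probe.gen unchanged, pack.gen unchanged); cached 25 stands.
  kernel.gen: dirty, but its reads are unchanged (config.gen unchanged, probe.gen unchanged); cached 25 stands.
  router.gen: dirty, but its reads are unchanged (kernel.gen unchanged); cached 25 stands.
  north.gen: dirty, but its reads are unchanged (router.gen unchanged, south.txt unchanged); cached 30 stands.
  delta.gen: a read changed (cache.gen 2->1) — executes, giving 30 — identical to its old value.

Note where the cutoff bites: probe.gen is checked, finds nothing changed, and keeps its cache.

The edit dirties: assets.gen, cache.gen, config.gen, delta.gen, kernel.gen, north.gen, pack.gen, probe.gen, render.gen, router.gen, schema.gen, west.gen.
7 target commands run: assets.gen, cache.gen, delta.gen, pack.gen, render.gen, schema.gen, west.gen.
Cache hits after checking: config.gen, kernel.gen, north.gen, probe.gen, router.gen.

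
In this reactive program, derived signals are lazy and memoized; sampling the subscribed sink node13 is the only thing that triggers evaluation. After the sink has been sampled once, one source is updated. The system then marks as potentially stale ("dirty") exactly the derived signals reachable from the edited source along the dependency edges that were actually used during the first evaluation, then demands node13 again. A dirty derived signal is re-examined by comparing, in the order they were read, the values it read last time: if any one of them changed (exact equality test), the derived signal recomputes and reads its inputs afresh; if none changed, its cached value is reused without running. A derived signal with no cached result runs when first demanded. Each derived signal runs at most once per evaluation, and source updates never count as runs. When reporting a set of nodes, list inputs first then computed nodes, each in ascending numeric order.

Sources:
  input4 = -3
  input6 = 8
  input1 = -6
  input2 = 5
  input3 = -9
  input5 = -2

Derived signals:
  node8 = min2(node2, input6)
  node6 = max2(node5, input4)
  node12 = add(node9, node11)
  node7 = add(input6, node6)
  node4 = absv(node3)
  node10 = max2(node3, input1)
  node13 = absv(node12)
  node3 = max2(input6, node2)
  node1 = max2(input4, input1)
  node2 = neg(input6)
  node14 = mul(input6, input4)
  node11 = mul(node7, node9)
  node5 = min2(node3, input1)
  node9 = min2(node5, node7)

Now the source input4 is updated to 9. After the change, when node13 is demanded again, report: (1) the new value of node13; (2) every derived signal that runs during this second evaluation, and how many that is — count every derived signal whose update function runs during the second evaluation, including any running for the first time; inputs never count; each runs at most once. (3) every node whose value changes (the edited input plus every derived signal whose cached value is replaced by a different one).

First demand of the output computes:
  node2 = neg(8) = -8
  node3 = max2(8, -8) = 8
  node5 = min2(8, -6) = -6
  node6 = max2(-6, -3) = -3
  node7 = add(8, -3) = 5
  node9 = min2(-6, 5) = -6
  node11 = mul(5, -6) = -30
  node12 = add(-6, -30) = -36
  node13 = absv(-36) = 36

After the edit, cleaning proceeds:
  node6: a read changed (input4 -3->9) — executes, giving 9.
  node7: a read changed (node6 -3->9) — executes, giving 17.
  node9: a read changed (node7 5->17) — executes, giving -6 — identical to its old value.
  node11: a read changed (node7 5->17) — executes, giving -102.
  node12: a read changed (node11 -30->-102) — executes, giving -108.
  node13: a read changed (node12 -36->-108) — executes, giving 108.

Demanding node13 again yields 108.
6 derived signals run: node6, node7, node9, node11, node12, node13.
The nodes whose values change: input4, node6, node7, node11, node12, node13.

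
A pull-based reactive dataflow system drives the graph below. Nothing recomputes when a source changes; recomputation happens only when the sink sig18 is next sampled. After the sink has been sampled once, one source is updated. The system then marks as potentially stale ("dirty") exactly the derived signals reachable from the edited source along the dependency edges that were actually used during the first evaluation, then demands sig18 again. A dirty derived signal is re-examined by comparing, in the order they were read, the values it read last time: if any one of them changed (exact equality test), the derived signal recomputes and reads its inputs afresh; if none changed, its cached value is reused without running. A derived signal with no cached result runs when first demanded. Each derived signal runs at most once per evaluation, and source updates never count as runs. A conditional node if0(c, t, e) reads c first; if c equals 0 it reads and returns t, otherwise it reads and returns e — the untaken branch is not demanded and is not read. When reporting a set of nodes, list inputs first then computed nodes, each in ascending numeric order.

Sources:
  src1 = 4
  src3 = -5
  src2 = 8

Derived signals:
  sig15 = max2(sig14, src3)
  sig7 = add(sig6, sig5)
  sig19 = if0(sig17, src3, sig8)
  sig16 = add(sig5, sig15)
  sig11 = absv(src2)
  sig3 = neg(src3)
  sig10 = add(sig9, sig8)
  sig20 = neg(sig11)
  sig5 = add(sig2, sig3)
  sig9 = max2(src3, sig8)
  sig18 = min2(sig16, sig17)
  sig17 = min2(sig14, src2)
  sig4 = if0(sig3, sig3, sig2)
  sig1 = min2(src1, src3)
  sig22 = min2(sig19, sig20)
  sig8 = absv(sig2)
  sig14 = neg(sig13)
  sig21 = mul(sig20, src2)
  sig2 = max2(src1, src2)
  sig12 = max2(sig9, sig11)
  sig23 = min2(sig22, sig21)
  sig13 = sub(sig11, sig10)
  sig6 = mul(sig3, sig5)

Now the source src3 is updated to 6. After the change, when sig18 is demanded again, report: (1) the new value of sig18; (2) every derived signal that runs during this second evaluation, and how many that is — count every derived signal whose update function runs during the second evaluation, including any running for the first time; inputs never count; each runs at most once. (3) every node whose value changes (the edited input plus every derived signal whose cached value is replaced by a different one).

First evaluation (everything demanded from the output):
  sig2 = max2(4, 8) = 8
  sig3 = neg(-5) = 5
  sig5 = add(8, 5) = 13
  sig8 = absv(8) = 8
  sig9 = max2(-5, 8) = 8
  sig10 = add(8, 8) = 16
  sig11 = absv(8) = 8
  sig13 = sub(8, 16) = -8
  sig14 = neg(-8) = 8
  sig15 = max2(8, -5) = 8
  sig16 = add(13, 8) = 21
  sig17 = min2(8, 8) = 8
  sig18 = min2(21, 8) = 8

Propagation after the edit:
  sig3: runs — src3 -5->6; result -6.
  sig5: runs — sig3 5->-6; result 2.
  sig9: runs — src3 -5->6; result 8 (same value as before).
  sig10: checked — values it read are unchanged (sig9 unchanged, sig8 unchanged); reused cached 16 without running.
  sig13: checked — values it read are unchanged (sig11 unchanged, sig10 unchanged); reused cached -8 without running.
  sig14: checked — values it read are unchanged (sig13 unchanged); reused cached 8 without running.
  sig15: runs — src3 -5->6; result 8 (same value as before).
  sig16: runs — sig5 13->2; result 10.
  sig17: checked — values it read are unchanged (sig14 unchanged, src2 unchanged); reused cached 8 without running.
  sig18: runs — sig16 21->10; result 8 (same value as before).

Key observation: the cutoff stops propagation at sig10 — its inputs' values are unchanged, so it reuses its cache.

New value of sig18: 8.
Derived signals that run: sig3, sig5, sig9, sig15, sig16, sig18 — 6 in total.
Values that change: src3, sig3, sig5, sig16.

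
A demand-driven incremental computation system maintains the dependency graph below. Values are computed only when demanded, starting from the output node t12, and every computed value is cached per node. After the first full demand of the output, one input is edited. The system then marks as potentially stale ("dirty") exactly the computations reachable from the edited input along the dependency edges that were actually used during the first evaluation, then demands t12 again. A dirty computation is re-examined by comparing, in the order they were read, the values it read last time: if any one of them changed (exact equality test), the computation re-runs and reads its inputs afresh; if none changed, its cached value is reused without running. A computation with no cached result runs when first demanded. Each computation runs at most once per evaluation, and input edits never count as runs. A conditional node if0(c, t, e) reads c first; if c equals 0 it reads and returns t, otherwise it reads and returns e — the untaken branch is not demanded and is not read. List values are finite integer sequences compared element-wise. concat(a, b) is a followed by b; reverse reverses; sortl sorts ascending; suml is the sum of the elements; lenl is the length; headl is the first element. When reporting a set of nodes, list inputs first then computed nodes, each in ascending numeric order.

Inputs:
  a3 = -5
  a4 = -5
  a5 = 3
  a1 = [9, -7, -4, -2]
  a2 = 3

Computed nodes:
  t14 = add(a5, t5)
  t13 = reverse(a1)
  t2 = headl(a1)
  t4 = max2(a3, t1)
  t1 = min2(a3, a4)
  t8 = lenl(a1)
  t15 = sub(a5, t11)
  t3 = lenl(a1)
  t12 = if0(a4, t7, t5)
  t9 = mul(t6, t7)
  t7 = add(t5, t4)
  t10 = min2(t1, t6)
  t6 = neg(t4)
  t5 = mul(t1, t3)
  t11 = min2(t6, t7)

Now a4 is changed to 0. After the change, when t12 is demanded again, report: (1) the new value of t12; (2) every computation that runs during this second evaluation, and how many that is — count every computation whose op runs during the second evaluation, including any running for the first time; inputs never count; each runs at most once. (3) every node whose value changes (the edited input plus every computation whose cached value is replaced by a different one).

First evaluation (everything demanded from the output):
  t1 = min2(-5, -5) = -5
  t3 = lenl([9, -7, -4, -2]) = 4
  t5 = mul(-5, 4) = -20
  t12 = if0(a4=-5 -> else branch t5) = -20

Propagation after the edit:
  t1: runs — a4 -5->0; result -5 (same value as before).
  t4: demanded for the first time — runs, produces -5.
  t5: checked — values it read are unchanged (t1 unchanged, t3 unchanged); reused cached -20 without running.
  t7: demanded for the first time — runs, produces -25.
  t12: runs — a4 -5->0; result -25.

Key observation: a condition flipped, so demand reaches new nodes — t4, t7 run for the first time.

New value of t12: -25.
Computations that run: t1, t4, t7, t12 — 4 in total.
Values that change: a4, t12.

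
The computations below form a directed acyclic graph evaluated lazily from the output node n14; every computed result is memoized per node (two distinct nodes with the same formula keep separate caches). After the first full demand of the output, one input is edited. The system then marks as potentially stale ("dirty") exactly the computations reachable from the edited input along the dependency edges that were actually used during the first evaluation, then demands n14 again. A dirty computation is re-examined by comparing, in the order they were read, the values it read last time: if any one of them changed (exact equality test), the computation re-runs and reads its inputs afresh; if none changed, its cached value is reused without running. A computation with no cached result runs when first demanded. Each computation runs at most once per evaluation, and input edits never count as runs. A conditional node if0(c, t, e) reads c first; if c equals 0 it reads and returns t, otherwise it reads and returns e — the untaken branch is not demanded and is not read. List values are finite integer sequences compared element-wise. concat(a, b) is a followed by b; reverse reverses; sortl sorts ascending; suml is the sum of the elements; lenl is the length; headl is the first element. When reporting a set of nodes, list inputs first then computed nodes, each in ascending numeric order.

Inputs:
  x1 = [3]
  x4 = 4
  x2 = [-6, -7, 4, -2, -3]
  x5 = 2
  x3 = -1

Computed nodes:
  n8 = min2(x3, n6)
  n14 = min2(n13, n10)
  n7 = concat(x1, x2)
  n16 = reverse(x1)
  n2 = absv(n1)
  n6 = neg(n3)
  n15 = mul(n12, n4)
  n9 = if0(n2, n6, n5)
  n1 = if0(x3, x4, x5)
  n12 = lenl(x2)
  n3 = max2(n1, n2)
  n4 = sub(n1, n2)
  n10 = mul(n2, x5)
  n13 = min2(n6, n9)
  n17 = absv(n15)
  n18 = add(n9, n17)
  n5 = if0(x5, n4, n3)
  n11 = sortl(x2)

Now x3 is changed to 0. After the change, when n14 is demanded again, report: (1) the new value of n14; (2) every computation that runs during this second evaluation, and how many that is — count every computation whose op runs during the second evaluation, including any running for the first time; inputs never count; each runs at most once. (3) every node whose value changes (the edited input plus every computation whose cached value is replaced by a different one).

First demand of the output computes:
  n1 = if0(x3=-1 -> else branch x5) = 2
  n2 = absv(2) = 2
  n3 = max2(2, 2) = 2
  n5 = if0(x5=2 -> else branch n3) = 2
  n6 = neg(2) = -2
  n9 = if0(n2=2 -> else branch n5) = 2
  n10 = mul(2, 2) = 4
  n13 = min2(-2, 2) = -2
  n14 = min2(-2, 4) = -2

After the edit, cleaning proceeds:
  n1: a read changed (x3 -1->0) — executes, giving 4.
  n2: a read changed (n1 2->4) — executes, giving 4.
  n3: a read changed (n1 2->4; n2 2->4) — executes, giving 4.
  n5: a read changed (n3 2->4) — executes, giving 4.
  n6: a read changed (n3 2->4) — executes, giving -4.
  n9: a read changed (n2 2->4; n5 2->4) — executes, giving 4.
  n10: a read changed (n2 2->4) — executes, giving 8.
  n13: a read changed (n6 -2->-4; n9 2->4) — executes, giving -4.
  n14: a read changed (n13 -2->-4; n10 4->8) — executes, giving -4.

Demanding n14 again yields -4.
9 computations run: n1, n2, n3, n5, n6, n9, n10, n13, n14.
The nodes whose values change: x3, n1, n2, n3, n5, n6, n9, n10, n13, n14.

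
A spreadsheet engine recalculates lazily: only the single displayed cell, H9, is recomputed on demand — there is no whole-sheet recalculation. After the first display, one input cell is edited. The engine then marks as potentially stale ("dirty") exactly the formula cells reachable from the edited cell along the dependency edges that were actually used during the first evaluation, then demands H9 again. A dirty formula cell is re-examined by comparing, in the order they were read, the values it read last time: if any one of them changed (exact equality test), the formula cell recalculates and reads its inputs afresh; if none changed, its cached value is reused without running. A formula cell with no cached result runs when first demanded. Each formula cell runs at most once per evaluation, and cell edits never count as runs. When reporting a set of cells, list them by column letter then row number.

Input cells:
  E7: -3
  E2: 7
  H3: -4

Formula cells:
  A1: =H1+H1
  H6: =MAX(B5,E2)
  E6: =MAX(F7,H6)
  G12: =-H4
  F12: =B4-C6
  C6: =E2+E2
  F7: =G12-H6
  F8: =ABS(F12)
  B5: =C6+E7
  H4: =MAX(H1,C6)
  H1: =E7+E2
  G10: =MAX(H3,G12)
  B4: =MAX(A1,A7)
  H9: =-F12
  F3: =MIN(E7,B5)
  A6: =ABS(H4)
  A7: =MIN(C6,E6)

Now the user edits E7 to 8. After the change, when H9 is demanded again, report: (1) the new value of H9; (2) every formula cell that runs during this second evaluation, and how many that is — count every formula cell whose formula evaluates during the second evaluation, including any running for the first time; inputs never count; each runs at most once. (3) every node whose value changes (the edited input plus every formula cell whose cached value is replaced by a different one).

New value of H9: -16.
Formula cells that run: A1, A7, B4, B5, E6, F7, F12, G12, H1, H4, H6, H9 — 12 in total.
Values that change: A1, A7, B4, B5, E6, E7, F7, F12, G12, H1, H4, H6, H9.

First evaluation (everything demanded from the output):
  C6 = 7 + 7 = 14
  B5 = 14 + -3 = 11
  H1 = -3 + 7 = 4
  A1 = 4 + 4 = 8
  H4 = MAX(4, 14) = 14
  G12 = -(14) = -14
  H6 = MAX(11, 7) = 11
  F7 = -14 - 11 = -25
  E6 = MAX(-25, 11) = 11
  A7 = MIN(14, 11) = 11
  B4 = MAX(8, 11) = 11
  F12 = 11 - 14 = -3
  H9 = -(-3) = 3

Propagation after the edit:
  B5: runs — E7 -3->8; result 22.
  H1: runs — E7 -3->8; result 15.
  A1: runs — H1 4->15; H1 4->15; result 30.
  H4: runs — H1 4->15; result 15.
  G12: runs — H4 14->15; result -15.
  H6: runs — B5 11->22; result 22.
  F7: runs — G12 -14->-15; H6 11->22; result -37.
  E6: runs — F7 -25->-37; H6 11->22; result 22.
  A7: runs — E6 11->22; result 14.
  B4: runs — A1 8->30; A7 11->14; result 30.
  F12: runs — B4 11->30; result 16.
  H9: runs — F12 -3->16; result -16.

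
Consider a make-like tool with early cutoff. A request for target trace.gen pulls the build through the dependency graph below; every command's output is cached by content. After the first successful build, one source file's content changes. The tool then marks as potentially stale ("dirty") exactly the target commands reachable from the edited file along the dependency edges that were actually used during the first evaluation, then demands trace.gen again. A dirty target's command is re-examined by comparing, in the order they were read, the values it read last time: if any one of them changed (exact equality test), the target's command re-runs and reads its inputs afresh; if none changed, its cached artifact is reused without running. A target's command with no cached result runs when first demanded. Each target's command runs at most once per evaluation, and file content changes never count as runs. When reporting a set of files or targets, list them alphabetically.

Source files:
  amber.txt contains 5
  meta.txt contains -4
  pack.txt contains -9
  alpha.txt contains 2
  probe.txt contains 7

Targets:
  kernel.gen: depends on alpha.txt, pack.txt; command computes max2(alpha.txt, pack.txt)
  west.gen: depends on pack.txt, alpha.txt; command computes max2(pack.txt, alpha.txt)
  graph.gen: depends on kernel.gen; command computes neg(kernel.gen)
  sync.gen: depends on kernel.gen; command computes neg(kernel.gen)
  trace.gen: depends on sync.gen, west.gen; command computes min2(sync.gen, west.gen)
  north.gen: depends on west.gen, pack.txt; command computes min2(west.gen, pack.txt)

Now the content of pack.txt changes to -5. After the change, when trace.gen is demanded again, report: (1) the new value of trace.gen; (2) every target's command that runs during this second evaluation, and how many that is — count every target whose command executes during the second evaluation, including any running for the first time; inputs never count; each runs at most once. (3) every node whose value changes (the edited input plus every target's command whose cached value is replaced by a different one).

First demand of the output computes:
  kernel.gen = max2(2, -9) = 2
  sync.gen = neg(2) = -2
  west.gen = max2(-9, 2) = 2
  trace.gen = min2(-2, 2) = -2

After the edit, cleaning proceeds:
  kernel.gen: a read changed (pack.txt -9->-5) — executes, giving 2 — identical to its old value.
  sync.gen: dirty, but its reads are unchanged (kernel.gen unchanged); cached -2 stands.
  west.gen: a read changed (pack.txt -9->-5) — executes, giving 2 — identical to its old value.
  trace.gen: dirty, but its reads are unchanged (sync.gen unchanged, west.gen unchanged); cached -2 stands.

Note where the cutoff bites: sync.gen is checked, finds nothing changed, and keeps its cache.

Demanding trace.gen again yields -2.
2 target commands run: kernel.gen, west.gen.
The nodes whose values change: pack.txt.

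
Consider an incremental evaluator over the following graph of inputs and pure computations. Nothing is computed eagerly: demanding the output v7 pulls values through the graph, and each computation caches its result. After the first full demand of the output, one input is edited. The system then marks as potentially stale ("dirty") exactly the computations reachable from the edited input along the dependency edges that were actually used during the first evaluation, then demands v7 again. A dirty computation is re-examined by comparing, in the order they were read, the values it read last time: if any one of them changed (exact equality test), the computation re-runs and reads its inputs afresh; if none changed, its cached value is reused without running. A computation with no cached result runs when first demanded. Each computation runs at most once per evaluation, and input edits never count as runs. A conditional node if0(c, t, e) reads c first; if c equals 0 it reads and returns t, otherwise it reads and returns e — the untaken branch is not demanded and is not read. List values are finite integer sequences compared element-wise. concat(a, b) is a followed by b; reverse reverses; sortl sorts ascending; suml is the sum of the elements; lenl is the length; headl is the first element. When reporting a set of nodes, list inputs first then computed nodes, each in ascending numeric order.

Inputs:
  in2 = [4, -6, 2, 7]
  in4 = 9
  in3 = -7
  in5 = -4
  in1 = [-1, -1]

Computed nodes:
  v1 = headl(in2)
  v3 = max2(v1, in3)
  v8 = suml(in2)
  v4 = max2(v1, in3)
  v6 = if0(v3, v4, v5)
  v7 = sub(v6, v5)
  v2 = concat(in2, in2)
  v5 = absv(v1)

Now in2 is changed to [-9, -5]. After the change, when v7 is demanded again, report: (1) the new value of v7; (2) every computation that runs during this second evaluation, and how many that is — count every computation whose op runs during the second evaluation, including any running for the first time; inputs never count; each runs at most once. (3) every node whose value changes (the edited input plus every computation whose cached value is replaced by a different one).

v7 now evaluates to 0.
Run set: v1, v3, v5, v6, v7 (5 run).
Changed values: in2, v1, v3, v5, v6.

Initial pass — values computed on the first demand:
  v1 = headl([4, -6, 2, 7]) = 4
  v3 = max2(4, -7) = 4
  v5 = absv(4) = 4
  v6 = if0(v3=4 -> else branch v5) = 4
  v7 = sub(4, 4) = 0

Second demand — change propagation:
  v1: re-runs because in2 [4, -6, 2, 7]->[-9, -5]; new result -9.
  v3: re-runs because v1 4->-9; new result -7.
  v5: re-runs because v1 4->-9; new result 9.
  v6: re-runs because v3 4->-7; v5 4->9; new result 9.
  v7: re-runs because v6 4->9; v5 4->9; new result 0 (unchanged).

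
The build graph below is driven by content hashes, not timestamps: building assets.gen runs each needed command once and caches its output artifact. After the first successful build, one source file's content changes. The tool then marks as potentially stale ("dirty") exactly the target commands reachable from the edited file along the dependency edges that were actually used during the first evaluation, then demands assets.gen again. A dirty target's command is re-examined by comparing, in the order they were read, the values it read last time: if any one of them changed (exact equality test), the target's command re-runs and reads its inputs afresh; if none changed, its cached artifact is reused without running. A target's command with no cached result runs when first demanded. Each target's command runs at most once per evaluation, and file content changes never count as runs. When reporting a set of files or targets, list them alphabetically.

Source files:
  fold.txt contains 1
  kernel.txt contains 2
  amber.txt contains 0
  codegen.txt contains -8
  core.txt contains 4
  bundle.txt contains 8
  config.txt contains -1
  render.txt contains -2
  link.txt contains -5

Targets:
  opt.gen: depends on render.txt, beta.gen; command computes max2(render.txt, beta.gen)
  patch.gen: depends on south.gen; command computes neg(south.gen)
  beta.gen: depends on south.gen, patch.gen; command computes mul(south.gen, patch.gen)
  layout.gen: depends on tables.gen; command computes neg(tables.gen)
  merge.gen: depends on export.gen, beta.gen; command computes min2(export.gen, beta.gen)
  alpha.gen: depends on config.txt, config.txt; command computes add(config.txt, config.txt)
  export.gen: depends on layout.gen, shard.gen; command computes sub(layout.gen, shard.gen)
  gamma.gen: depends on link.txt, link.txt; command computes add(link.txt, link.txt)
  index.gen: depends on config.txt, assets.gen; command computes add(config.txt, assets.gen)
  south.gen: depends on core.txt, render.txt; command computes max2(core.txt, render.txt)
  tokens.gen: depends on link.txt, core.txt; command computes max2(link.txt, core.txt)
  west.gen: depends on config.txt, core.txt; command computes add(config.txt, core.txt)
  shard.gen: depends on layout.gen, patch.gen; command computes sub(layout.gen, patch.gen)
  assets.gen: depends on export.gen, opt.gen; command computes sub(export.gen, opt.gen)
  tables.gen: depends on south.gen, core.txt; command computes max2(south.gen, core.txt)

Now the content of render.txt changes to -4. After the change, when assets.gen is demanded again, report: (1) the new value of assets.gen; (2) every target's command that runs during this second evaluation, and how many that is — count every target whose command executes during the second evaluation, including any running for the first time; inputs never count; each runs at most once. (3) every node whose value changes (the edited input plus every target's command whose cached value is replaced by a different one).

Initial pass — values computed on the first demand:
  south.gen = max2(4, -2) = 4
  patch.gen = neg(4) = -4
  beta.gen = mul(4, -4) = -16
  opt.gen = max2(-2, -16) = -2
  tables.gen = max2(4, 4) = 4
  layout.gen = neg(4) = -4
  shard.gen = sub(-4, -4) = 0
  export.gen = sub(-4, 0) = -4
  assets.gen = sub(-4, -2) = -2

Second demand — change propagation:
  south.gen: re-runs because render.txt -2->-4; new result 4 (unchanged).
  patch.gen: re-examined; everything it read last time is the same (south.gen unchanged) — cache -4 kept, no run.
  beta.gen: re-examined; everything it read last time is the same (south.gen unchanged, patch.gen unchanged) — cache -16 kept, no run.
  opt.gen: re-runs because render.txt -2->-4; new result -4.
  tables.gen: re-examined; everything it read last time is the same (south.gen unchanged, core.txt unchanged) — cache 4 kept, no run.
  layout.gen: re-examined; everything it read last time is the same (tables.gen unchanged) — cache -4 kept, no run.
  shard.gen: re-examined; everything it read last time is the same (layout.gen unchanged, patch.gen unchanged) — cache 0 kept, no run.
  export.gen: re-examined; everything it read last time is the same (layout.gen unchanged, shard.gen unchanged) — cache -4 kept, no run.
  assets.gen: re-runs because opt.gen -2->-4; new result 0.

The important point: at tables.gen every value read last time is unchanged, so the dirty flag clears without a run.

assets.gen now evaluates to 0.
Run set: assets.gen, opt.gen, south.gen (3 run).
Changed values: assets.gen, opt.gen, render.txt.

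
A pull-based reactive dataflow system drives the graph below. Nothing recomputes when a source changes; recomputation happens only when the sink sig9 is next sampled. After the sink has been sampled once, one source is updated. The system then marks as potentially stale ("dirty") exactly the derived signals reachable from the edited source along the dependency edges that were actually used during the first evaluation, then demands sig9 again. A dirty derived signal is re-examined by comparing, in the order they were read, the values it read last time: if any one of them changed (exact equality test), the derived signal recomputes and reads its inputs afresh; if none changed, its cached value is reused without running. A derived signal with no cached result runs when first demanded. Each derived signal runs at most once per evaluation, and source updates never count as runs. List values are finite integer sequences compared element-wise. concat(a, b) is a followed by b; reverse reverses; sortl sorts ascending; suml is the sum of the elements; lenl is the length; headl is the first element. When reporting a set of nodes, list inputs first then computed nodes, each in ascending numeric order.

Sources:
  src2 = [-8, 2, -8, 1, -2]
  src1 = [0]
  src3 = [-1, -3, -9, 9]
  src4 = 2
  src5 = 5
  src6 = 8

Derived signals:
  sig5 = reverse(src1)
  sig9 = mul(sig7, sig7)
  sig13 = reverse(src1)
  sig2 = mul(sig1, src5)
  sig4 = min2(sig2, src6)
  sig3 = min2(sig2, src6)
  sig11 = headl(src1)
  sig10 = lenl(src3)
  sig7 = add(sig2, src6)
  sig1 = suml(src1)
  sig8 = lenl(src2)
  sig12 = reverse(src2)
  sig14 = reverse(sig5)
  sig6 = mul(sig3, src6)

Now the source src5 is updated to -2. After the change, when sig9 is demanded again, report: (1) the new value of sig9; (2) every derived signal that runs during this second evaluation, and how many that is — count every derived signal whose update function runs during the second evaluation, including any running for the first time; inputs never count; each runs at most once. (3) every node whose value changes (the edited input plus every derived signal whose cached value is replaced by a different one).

New value of sig9: 64.
Derived signals that run: sig2 — 1 in total.
Values that change: src5.
Key observation: the change is absorbed at sig2 — it re-runs but produces the same value, and the output's value is unchanged.

First evaluation (everything demanded from the output):
  sig1 = suml([0]) = 0
  sig2 = mul(0, 5) = 0
  sig7 = add(0, 8) = 8
  sig9 = mul(8, 8) = 64

Propagation after the edit:
  sig2: runs — src5 5->-2; result 0 (same value as before).
  sig7: checked — values it read are unchanged (sig2 unchanged, src6 unchanged); reused cached 8 without running.
  sig9: checked — values it read are unchanged (sig7 unchanged, sig7 unchanged); reused cached 64 without running.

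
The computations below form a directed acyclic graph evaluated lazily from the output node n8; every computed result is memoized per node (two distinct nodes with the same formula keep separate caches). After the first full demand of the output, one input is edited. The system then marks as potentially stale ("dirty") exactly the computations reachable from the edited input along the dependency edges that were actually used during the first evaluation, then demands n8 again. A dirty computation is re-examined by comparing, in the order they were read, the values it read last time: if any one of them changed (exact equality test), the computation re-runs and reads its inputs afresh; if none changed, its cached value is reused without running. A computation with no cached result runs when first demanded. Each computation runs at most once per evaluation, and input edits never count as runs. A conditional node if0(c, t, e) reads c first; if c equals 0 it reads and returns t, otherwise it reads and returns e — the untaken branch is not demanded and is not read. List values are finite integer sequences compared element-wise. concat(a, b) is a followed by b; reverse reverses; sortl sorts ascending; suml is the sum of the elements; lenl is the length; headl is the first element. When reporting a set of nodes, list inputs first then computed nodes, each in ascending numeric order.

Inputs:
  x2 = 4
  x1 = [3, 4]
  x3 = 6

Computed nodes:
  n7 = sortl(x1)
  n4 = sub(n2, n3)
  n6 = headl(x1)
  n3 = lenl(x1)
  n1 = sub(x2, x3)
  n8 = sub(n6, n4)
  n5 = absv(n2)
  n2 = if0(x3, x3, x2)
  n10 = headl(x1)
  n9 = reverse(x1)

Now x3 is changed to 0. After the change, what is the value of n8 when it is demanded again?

Demanding n8 again yields 5.

First demand of the output computes:
  n2 = if0(x3=6 -> else branch x2) = 4
  n3 = lenl([3, 4]) = 2
  n4 = sub(4, 2) = 2
  n6 = headl([3, 4]) = 3
  n8 = sub(3, 2) = 1

After the edit, cleaning proceeds:
  n2: a read changed (x3 6->0) — executes, giving 0.
  n4: a read changed (n2 4->0) — executes, giving -2.
  n8: a read changed (n4 2->-2) — executes, giving 5.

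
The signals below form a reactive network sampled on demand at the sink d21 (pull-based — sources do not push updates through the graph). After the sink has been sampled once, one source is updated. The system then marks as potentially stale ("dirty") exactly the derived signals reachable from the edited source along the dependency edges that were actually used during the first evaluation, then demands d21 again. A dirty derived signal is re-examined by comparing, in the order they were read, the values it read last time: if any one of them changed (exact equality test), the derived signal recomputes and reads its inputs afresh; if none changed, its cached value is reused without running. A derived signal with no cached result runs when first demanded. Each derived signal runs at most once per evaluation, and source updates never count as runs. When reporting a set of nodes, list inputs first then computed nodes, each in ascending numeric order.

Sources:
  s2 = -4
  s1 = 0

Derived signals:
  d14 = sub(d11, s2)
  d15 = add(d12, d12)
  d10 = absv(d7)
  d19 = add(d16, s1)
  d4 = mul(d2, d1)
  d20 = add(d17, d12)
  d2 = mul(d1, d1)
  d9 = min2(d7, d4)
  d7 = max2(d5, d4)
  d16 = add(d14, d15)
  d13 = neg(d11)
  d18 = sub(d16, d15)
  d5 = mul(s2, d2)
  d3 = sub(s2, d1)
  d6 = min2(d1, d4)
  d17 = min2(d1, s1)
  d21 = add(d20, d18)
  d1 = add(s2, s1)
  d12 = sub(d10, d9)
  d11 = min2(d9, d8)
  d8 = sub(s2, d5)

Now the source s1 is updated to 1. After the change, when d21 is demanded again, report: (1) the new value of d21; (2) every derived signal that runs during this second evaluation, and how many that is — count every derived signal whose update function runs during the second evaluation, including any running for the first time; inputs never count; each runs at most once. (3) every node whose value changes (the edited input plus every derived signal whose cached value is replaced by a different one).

Initial pass — values computed on the first demand:
  d1 = add(-4, 0) = -4
  d2 = mul(-4, -4) = 16
  d4 = mul(16, -4) = -64
  d5 = mul(-4, 16) = -64
  d7 = max2(-64, -64) = -64
  d8 = sub(-4, -64) = 60
  d9 = min2(-64, -64) = -64
  d10 = absv(-64) = 64
  d11 = min2(-64, 60) = -64
  d12 = sub(64, -64) = 128
  d14 = sub(-64, -4) = -60
  d15 = add(128, 128) = 256
  d16 = add(-60, 256) = 196
  d17 = min2(-4, 0) = -4
  d18 = sub(196, 256) = -60
  d20 = add(-4, 128) = 124
  d21 = add(124, -60) = 64

Second demand — change propagation:
  d1: re-runs because s1 0->1; new result -3.
  d2: re-runs because d1 -4->-3; d1 -4->-3; new result 9.
  d4: re-runs because d2 16->9; d1 -4->-3; new result -27.
  d5: re-runs because d2 16->9; new result -36.
  d7: re-runs because d5 -64->-36; d4 -64->-27; new result -27.
  d8: re-runs because d5 -64->-36; new result 32.
  d9: re-runs because d7 -64->-27; d4 -64->-27; new result -27.
  d10: re-runs because d7 -64->-27; new result 27.
  d11: re-runs because d9 -64->-27; d8 60->32; new result -27.
  d12: re-runs because d10 64->27; d9 -64->-27; new result 54.
  d14: re-runs because d11 -64->-27; new result -23.
  d15: re-runs because d12 128->54; d12 128->54; new result 108.
  d16: re-runs because d14 -60->-23; d15 256->108; new result 85.
  d17: re-runs because d1 -4->-3; s1 0->1; new result -3.
  d18: re-runs because d16 196->85; d15 256->108; new result -23.
  d20: re-runs because d17 -4->-3; d12 128->54; new result 51.
  d21: re-runs because d20 124->51; d18 -60->-23; new result 28.

d21 now evaluates to 28.
Run set: d1, d2, d4, d5, d7, d8, d9, d10, d11, d12, d14, d15, d16, d17, d18, d20, d21 (17 run).
Changed values: s1, d1, d2, d4, d5, d7, d8, d9, d10, d11, d12, d14, d15, d16, d17, d18, d20, d21.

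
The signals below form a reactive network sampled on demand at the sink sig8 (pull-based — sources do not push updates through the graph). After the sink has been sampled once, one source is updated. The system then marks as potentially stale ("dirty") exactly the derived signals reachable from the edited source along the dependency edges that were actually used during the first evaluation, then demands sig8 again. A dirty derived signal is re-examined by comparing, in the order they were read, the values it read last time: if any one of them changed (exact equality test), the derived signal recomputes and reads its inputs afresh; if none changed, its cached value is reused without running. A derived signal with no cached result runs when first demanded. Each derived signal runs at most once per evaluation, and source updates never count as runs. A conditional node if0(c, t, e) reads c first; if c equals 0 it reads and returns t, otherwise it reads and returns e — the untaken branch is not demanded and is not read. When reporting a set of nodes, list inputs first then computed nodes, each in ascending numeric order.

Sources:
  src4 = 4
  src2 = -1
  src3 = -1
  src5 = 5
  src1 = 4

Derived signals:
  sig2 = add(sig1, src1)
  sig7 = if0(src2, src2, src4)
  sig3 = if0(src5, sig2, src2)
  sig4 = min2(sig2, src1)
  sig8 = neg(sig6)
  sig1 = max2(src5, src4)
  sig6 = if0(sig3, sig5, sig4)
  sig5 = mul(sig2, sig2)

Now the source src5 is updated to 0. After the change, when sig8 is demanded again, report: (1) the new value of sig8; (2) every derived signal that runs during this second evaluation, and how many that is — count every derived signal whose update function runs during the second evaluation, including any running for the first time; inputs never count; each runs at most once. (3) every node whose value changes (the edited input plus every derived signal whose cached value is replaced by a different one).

sig8 now evaluates to -4.
Run set: sig1, sig2, sig3, sig4, sig6 (5 run).
Changed values: src5, sig1, sig2, sig3.
The important point: at sig8 every value read last time is unchanged, so the dirty flag clears without a run.

Initial pass — values computed on the first demand:
  sig1 = max2(5, 4) = 5
  sig2 = add(5, 4) = 9
  sig3 = if0(src5=5 -> else branch src2) = -1
  sig4 = min2(9, 4) = 4
  sig6 = if0(sig3=-1 -> else branch sig4) = 4
  sig8 = neg(4) = -4

Second demand — change propagation:
  sig1: re-runs because src5 5->0; new result 4.
  sig2: re-runs because sig1 5->4; new result 8.
  sig3: re-runs because src5 5->0; new result 8.
  sig4: re-runs because sig2 9->8; new result 4 (unchanged).
  sig6: re-runs because sig3 -1->8; new result 4 (unchanged).
  sig8: re-examined; everything it read last time is the same (sig6 unchanged) — cache -4 kept, no run.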